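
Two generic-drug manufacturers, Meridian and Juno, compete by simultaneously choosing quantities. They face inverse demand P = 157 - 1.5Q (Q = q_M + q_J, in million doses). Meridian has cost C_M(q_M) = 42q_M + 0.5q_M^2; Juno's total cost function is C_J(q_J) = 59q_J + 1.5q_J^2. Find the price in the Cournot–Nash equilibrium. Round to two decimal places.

104.41

Meridian's profit: π_M = (157 - 1.5Q)q_M - (42q_M + (1/2)q_M²). Setting ∂π_M/∂q_M = 0: 115 - 4q_M - (3/2)(q_J) = 0.
Juno's profit: π_J = (157 - 1.5Q)q_J - (59q_J + (3/2)q_J²). Setting ∂π_J/∂q_J = 0: 98 - 6q_J - (3/2)(q_M) = 0.
Rearranging gives the reaction functions q_M = (115 - (3/2)q_J)/4 and q_J = (98 - (3/2)q_M)/6.
Solving the pair: q_M = 724/29, q_J = 878/87.
Total output Q = 35.0575, so price P = 157 - (3/2)·35.0575 = 104.4138.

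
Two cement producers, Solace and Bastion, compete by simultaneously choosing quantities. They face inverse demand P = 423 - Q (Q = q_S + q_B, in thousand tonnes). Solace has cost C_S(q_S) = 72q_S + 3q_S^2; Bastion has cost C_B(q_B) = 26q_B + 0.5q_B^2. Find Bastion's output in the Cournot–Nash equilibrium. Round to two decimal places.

Solace's profit: π_S = (423 - Q)q_S - (72q_S + 3q_S²). Setting ∂π_S/∂q_S = 0: 351 - 8q_S - (q_B) = 0.
Bastion's first-order condition: 397 - 3q_B - (q_S) = 0.
Best responses: q_S = (351 - q_B)/8, q_B = (397 - q_S)/3.
Solving the pair: q_S = 656/23, q_B = 122.8261.

122.83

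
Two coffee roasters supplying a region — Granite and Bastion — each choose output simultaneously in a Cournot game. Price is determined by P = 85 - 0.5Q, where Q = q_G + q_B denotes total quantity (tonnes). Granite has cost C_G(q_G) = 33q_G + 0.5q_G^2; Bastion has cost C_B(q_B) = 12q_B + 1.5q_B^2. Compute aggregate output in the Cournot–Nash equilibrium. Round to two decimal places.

37.61

Granite's profit: π_G = (85 - 0.5Q)q_G - (33q_G + (1/2)q_G²). Setting ∂π_G/∂q_G = 0: 52 - 2q_G - (1/2)(q_B) = 0.
Bastion's profit: π_B = (85 - 0.5Q)q_B - (12q_B + (3/2)q_B²). Setting ∂π_B/∂q_B = 0: 73 - 4q_B - (1/2)(q_G) = 0.
Rearranging gives the reaction functions q_G = (52 - (1/2)q_B)/2 and q_B = (73 - (1/2)q_G)/4.
Solving the pair: q_G = 686/31, q_B = 480/31.
Total output Q = 686/31 + 480/31 = 1166/31.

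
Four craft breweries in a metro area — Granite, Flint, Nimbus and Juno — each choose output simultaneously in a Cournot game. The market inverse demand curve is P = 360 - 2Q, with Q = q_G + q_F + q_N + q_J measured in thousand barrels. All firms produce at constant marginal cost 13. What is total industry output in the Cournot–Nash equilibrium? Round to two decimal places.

A representative firm's profit is π_i = q_i(360 - 2Q) - 13q_i.
First-order condition (treating rivals' output as given): 347 - 4q_i - 2·Σ_{j≠i} q_j = 0.
With identical firms every q_j equals q_i, so Σ_{j≠i} q_j = 3q_i and 347 = 10q_i, giving q_i = 347/10.
Total output Q = 347/10 + 347/10 + 347/10 + 347/10 = 694/5.

138.80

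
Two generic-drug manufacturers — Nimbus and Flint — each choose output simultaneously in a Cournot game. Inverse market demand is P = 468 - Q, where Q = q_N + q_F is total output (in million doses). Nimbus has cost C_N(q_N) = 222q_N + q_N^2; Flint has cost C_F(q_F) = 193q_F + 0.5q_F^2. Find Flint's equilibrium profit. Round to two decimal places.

9041.11

Nimbus's profit: π_N = (468 - Q)q_N - (222q_N + q_N²). Setting ∂π_N/∂q_N = 0: 246 - 4q_N - (q_F) = 0.
Flint's profit: π_F = (468 - Q)q_F - (193q_F + (1/2)q_F²). Setting ∂π_F/∂q_F = 0: 275 - 3q_F - (q_N) = 0.
So q_N = (246 - q_F)/4 and q_F = (275 - q_N)/3.
Substituting one into the other gives q_N = 463/11 and q_F = 854/11.
Price P = 468 - 1317/11 = 348.2727.
Flint's profit: 348.2727·(854/11) - 193·(854/11) - (1/2)(854/11)² = 9041.1074.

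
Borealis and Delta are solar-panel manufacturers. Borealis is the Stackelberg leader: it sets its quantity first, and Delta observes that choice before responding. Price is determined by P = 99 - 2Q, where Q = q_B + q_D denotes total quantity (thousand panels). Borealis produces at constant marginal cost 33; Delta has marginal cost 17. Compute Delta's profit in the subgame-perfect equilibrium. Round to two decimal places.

406.13

The follower Delta best-responds to any q_B: π_D = (99 - 2Q)q_D - 17q_D.
Setting the follower's marginal profit to zero, 82 - 2q_B - 4q_D = 0, i.e. q_D = (82 - 2q_B)/4.
Borealis substitutes q_D(q_B) into its own profit: π_B = q_B(99 - 2q_B - (82 - 2q_B)/2) - 33q_B = (58 - q_B)q_B - 33q_B.
Maximising: ∂π_B/∂q_B = 25 - 2q_B = 0, giving q_B = 25/2.
Then q_D = (82 - 2·(25/2))/4 = 57/4.
Price P = 99 - 2·(107/4) = 91/2.
Delta's profit: (91/2 - 17)·(57/4) = 406.1250.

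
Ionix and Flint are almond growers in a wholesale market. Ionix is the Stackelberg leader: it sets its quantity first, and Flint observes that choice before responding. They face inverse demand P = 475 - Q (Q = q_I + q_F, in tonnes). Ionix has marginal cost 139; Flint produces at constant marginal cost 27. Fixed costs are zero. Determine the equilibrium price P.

Solve by backward induction. Given q_I, the follower Flint maximises π_F = (475 - q_I - q_F)q_F - 27q_F.
Setting the follower's marginal profit to zero, 448 - q_I - 2q_F = 0, i.e. q_F = (448 - q_I)/2.
The leader anticipates this reaction. Substituting into P = 475 - Q gives P = 251 - (1/2)q_I, so π_I = (251 - (1/2)q_I)q_I - 139q_I.
Leader FOC: 112 - q_I = 0, so q_I = 112.
Then q_F = (448 - 112)/2 = 168.
Total output Q = 280, so price P = 475 - 280 = 195.

195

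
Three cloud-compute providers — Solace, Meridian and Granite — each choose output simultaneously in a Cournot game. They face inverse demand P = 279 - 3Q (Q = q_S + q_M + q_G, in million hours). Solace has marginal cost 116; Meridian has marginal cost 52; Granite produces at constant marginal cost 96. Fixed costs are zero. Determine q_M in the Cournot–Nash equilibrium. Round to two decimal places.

Solace's profit: π_S = (279 - 3Q)q_S - (116q_S). Setting ∂π_S/∂q_S = 0: 163 - 6q_S - 3(q_M + q_G) = 0.
Meridian's first-order condition: 227 - 6q_M - 3(q_S + q_G) = 0.
Granite's first-order condition: 183 - 6q_G - 3(q_S + q_M) = 0.
Summing all 3 equations gives 573 − 12Q = 0, hence Q = 191/4.
Back-substituting: q_S = (163 − 573/4)/3 = 79/12, q_M = (227 − 573/4)/3 = 335/12, q_G = (183 − 573/4)/3 = 53/4.

27.92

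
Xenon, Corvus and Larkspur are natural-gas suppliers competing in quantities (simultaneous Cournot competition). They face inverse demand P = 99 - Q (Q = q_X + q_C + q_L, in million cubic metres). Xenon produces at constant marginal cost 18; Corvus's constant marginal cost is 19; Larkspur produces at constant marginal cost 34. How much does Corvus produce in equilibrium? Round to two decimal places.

Xenon's profit: π_X = (99 - Q)q_X - (18q_X). Setting ∂π_X/∂q_X = 0: 81 - 2q_X - (q_C + q_L) = 0.
Corvus's first-order condition: 80 - 2q_C - (q_X + q_L) = 0.
Larkspur's first-order condition: 65 - 2q_L - (q_X + q_C) = 0.
Summing all 3 equations gives 226 − 4Q = 0, hence Q = 113/2.
Back-substituting: q_X = (81 − 113/2) = 49/2, q_C = (80 − 113/2) = 47/2, q_L = (65 − 113/2) = 17/2.

23.50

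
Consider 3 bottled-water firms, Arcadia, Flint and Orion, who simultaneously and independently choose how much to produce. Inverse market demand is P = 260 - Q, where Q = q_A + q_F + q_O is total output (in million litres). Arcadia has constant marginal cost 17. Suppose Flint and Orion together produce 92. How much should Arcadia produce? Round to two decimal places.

With rivals' combined output fixed at 92, Arcadia's profit is π_A = (260 - 92 - q_A)q_A - (17q_A) = (168 - q_A)q_A - (17q_A).
∂π_A/∂q_A = 151 - 2q_A = 0, so q_A = 151/2.

75.50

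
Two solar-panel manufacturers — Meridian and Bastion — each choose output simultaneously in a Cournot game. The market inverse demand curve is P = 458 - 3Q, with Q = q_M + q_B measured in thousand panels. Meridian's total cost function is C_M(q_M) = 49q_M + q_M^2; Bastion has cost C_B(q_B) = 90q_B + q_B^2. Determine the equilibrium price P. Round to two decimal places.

Meridian's profit: π_M = (458 - 3Q)q_M - (49q_M + q_M²). Setting ∂π_M/∂q_M = 0: 409 - 8q_M - 3(q_B) = 0.
Bastion's first-order condition: 368 - 8q_B - 3(q_M) = 0.
Best responses: q_M = (409 - 3q_B)/8, q_B = (368 - 3q_M)/8.
Substituting one into the other gives q_M = 39.4182 and q_B = 1717/55.
Total output Q = 777/11, so price P = 458 - 3·(777/11) = 246.0909.

246.09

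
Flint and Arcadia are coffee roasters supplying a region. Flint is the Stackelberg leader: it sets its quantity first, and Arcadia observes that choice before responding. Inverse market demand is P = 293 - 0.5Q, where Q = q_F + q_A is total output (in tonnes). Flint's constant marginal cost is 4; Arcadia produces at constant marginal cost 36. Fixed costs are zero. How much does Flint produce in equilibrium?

321

Solve by backward induction. Given q_F, the follower Arcadia maximises π_A = (293 - (1/2)q_F - (1/2)q_A)q_A - 36q_A.
Follower FOC: 257 - (1/2)q_F - q_A = 0, so q_A(q_F) = (257 - (1/2)q_F).
Flint substitutes q_A(q_F) into its own profit: π_F = q_F(293 - (1/2)q_F - (257 - (1/2)q_F)/2) - 4q_F = (329/2 - (1/4)q_F)q_F - 4q_F.
Maximising: ∂π_F/∂q_F = 321/2 - (1/2)q_F = 0, giving q_F = 321.
Then q_A = (257 - (1/2)·321) = 193/2.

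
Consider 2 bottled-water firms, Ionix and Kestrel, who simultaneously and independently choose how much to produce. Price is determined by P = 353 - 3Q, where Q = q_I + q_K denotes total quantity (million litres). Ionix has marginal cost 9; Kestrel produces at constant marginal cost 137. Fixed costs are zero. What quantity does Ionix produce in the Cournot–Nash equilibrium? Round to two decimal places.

Ionix's profit: π_I = (353 - 3Q)q_I - (9q_I). Setting ∂π_I/∂q_I = 0: 344 - 6q_I - 3(q_K) = 0.
Kestrel's profit: π_K = (353 - 3Q)q_K - (137q_K). Setting ∂π_K/∂q_K = 0: 216 - 6q_K - 3(q_I) = 0.
Best responses: q_I = (344 - 3q_K)/6, q_K = (216 - 3q_I)/6.
Solving the pair: q_I = 472/9, q_K = 88/9.

52.44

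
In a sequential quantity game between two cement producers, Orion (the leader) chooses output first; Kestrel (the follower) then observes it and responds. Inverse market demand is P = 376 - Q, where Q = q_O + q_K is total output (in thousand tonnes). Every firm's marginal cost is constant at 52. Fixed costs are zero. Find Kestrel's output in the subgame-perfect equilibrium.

81

Solve by backward induction. Given q_O, the follower Kestrel maximises π_K = (376 - q_O - q_K)q_K - 52q_K.
∂π_K/∂q_K = 324 - q_O - 2q_K = 0 gives the reaction function q_K = (324 - q_O)/2.
Orion substitutes q_K(q_O) into its own profit: π_O = q_O(376 - q_O - (324 - q_O)/2) - 52q_O = (214 - (1/2)q_O)q_O - 52q_O.
Maximising: ∂π_O/∂q_O = 162 - q_O = 0, giving q_O = 162.
Then q_K = (324 - 162)/2 = 81.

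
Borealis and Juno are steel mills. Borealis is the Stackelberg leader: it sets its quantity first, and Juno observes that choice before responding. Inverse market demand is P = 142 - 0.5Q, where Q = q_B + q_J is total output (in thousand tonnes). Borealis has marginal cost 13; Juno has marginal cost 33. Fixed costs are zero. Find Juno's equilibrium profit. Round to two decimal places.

595.13

The follower Juno best-responds to any q_B: π_J = (142 - 0.5Q)q_J - 33q_J.
Setting the follower's marginal profit to zero, 109 - (1/2)q_B - q_J = 0, i.e. q_J = (109 - (1/2)q_B).
The leader anticipates this reaction. Substituting into P = 142 - 0.5Q gives P = 175/2 - (1/4)q_B, so π_B = (175/2 - (1/4)q_B)q_B - 13q_B.
The leader's first-order condition 149/2 - (1/2)q_B = 0 yields q_B = 149.
Then q_J = (109 - (1/2)·149) = 69/2.
Price P = 142 - (1/2)·(367/2) = 201/4.
Juno's profit: (201/4 - 33)·(69/2) = 595.1250.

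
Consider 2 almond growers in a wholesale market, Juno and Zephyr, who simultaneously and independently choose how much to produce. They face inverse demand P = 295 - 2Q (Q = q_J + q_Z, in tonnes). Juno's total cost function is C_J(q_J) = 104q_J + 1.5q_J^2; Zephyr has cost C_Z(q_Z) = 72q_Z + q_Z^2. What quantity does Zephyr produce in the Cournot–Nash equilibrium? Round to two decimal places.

31.03

Juno's profit: π_J = (295 - 2Q)q_J - (104q_J + (3/2)q_J²). Setting ∂π_J/∂q_J = 0: 191 - 7q_J - 2(q_Z) = 0.
Zephyr's profit: π_Z = (295 - 2Q)q_Z - (72q_Z + q_Z²). Setting ∂π_Z/∂q_Z = 0: 223 - 6q_Z - 2(q_J) = 0.
Rearranging gives the reaction functions q_J = (191 - 2q_Z)/7 and q_Z = (223 - 2q_J)/6.
Solving the pair: q_J = 350/19, q_Z = 1179/38.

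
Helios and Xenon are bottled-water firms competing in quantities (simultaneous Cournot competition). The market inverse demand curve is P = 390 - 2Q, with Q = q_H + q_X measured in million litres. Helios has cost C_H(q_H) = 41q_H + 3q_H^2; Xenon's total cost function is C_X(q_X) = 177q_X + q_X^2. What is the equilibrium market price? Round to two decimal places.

Helios's profit: π_H = (390 - 2Q)q_H - (41q_H + 3q_H²). Setting ∂π_H/∂q_H = 0: 349 - 10q_H - 2(q_X) = 0.
Xenon's first-order condition: 213 - 6q_X - 2(q_H) = 0.
Rearranging gives the reaction functions q_H = (349 - 2q_X)/10 and q_X = (213 - 2q_H)/6.
Solving the pair: q_H = 417/14, q_X = 179/7.
Total output Q = 775/14, so price P = 390 - 2·(775/14) = 1955/7.

279.29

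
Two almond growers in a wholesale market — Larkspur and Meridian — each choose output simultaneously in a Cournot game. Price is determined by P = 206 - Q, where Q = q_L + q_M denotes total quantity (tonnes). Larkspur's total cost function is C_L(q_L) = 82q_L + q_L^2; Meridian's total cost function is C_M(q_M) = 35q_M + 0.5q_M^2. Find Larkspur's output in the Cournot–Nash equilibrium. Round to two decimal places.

Larkspur's profit: π_L = (206 - Q)q_L - (82q_L + q_L²). Setting ∂π_L/∂q_L = 0: 124 - 4q_L - (q_M) = 0.
Meridian's first-order condition: 171 - 3q_M - (q_L) = 0.
Rearranging gives the reaction functions q_L = (124 - q_M)/4 and q_M = (171 - q_L)/3.
Substituting one into the other gives q_L = 201/11 and q_M = 560/11.

18.27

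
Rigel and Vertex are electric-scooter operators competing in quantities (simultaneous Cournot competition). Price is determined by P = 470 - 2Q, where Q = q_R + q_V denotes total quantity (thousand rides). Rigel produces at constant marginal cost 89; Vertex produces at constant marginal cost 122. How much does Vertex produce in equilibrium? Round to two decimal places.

52.50

Rigel's profit: π_R = (470 - 2Q)q_R - (89q_R). Setting ∂π_R/∂q_R = 0: 381 - 4q_R - 2(q_V) = 0.
Vertex's first-order condition: 348 - 4q_V - 2(q_R) = 0.
Best responses: q_R = (381 - 2q_V)/4, q_V = (348 - 2q_R)/4.
Substituting one into the other gives q_R = 69 and q_V = 105/2.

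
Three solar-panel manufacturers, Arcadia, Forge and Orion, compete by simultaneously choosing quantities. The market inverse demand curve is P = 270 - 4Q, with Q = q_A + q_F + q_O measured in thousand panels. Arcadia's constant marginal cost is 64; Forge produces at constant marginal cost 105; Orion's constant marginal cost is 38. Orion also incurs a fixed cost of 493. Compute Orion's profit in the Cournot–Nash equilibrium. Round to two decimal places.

Arcadia's profit: π_A = (270 - 4Q)q_A - (64q_A). Setting ∂π_A/∂q_A = 0: 206 - 8q_A - 4(q_F + q_O) = 0.
Forge's first-order condition: 165 - 8q_F - 4(q_A + q_O) = 0.
Orion's first-order condition: 232 - 8q_O - 4(q_A + q_F) = 0.
Summing all 3 equations gives 603 − 16Q = 0, hence Q = 603/16.
Back-substituting: q_A = (206 − 603/4)/4 = 221/16, q_F = (165 − 603/4)/4 = 57/16, q_O = (232 − 603/4)/4 = 325/16.
Price P = 270 - 4·(603/16) = 477/4.
Orion's profit: (477/4 - 38)·(325/16) - 493 = 1157.3906.

1157.39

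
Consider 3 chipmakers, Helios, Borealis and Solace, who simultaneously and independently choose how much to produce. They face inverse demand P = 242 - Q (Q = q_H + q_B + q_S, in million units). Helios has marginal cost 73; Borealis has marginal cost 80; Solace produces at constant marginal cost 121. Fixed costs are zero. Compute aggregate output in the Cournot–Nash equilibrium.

Helios's profit: π_H = (242 - Q)q_H - (73q_H). Setting ∂π_H/∂q_H = 0: 169 - 2q_H - (q_B + q_S) = 0.
Borealis's first-order condition: 162 - 2q_B - (q_H + q_S) = 0.
Solace's first-order condition: 121 - 2q_S - (q_H + q_B) = 0.
Adding the 3 first-order conditions: 452 − 4Q = 0, so Q = 113.
Back-substituting: q_H = (169 − 113) = 56, q_B = (162 − 113) = 49, q_S = (121 − 113) = 8.
Total output Q = 56 + 49 + 8 = 113.

113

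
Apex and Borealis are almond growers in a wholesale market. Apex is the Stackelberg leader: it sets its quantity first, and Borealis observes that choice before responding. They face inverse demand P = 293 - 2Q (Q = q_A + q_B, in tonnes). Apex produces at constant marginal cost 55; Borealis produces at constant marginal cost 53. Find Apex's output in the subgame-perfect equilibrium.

59

Solve by backward induction. Given q_A, the follower Borealis maximises π_B = (293 - 2q_A - 2q_B)q_B - 53q_B.
Follower FOC: 240 - 2q_A - 4q_B = 0, so q_B(q_A) = (240 - 2q_A)/4.
Apex substitutes q_B(q_A) into its own profit: π_A = q_A(293 - 2q_A - (240 - 2q_A)/2) - 55q_A = (173 - q_A)q_A - 55q_A.
Leader FOC: 118 - 2q_A = 0, so q_A = 59.
Then q_B = (240 - 2·59)/4 = 61/2.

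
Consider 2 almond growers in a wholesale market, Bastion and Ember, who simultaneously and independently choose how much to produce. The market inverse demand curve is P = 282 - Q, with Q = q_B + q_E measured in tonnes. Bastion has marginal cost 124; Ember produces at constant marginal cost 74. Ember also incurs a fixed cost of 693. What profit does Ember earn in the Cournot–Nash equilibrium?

6703

Bastion's profit: π_B = (282 - Q)q_B - (124q_B). Setting ∂π_B/∂q_B = 0: 158 - 2q_B - (q_E) = 0.
Ember's first-order condition: 208 - 2q_E - (q_B) = 0.
So q_B = (158 - q_E)/2 and q_E = (208 - q_B)/2.
Solving the pair: q_B = 36, q_E = 86.
Price P = 282 - 122 = 160.
Ember's profit: (160 - 74)·86 - 693 = 6703.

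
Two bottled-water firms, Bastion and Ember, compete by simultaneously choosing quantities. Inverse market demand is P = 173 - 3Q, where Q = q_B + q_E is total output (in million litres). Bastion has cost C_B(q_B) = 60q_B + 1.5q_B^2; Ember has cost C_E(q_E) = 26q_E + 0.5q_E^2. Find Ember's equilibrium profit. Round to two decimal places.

Bastion's profit: π_B = (173 - 3Q)q_B - (60q_B + (3/2)q_B²). Setting ∂π_B/∂q_B = 0: 113 - 9q_B - 3(q_E) = 0.
Ember's first-order condition: 147 - 7q_E - 3(q_B) = 0.
Best responses: q_B = (113 - 3q_E)/9, q_E = (147 - 3q_B)/7.
Solving the pair: q_B = 175/27, q_E = 164/9.
Price P = 173 - 3·(667/27) = 890/9.
Ember's profit: (890/9)·(164/9) - 26·(164/9) - (1/2)(164/9)² = 1162.1728.

1162.17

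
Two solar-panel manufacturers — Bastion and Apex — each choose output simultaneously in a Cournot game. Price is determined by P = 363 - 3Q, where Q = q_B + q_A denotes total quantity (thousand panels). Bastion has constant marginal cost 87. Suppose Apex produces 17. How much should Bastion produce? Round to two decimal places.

37.50

With the rival's output fixed at 17, Bastion's profit is π_B = (363 - 3·17 - 3q_B)q_B - (87q_B) = (312 - 3q_B)q_B - (87q_B).
∂π_B/∂q_B = 225 - 6q_B = 0, so q_B = 75/2.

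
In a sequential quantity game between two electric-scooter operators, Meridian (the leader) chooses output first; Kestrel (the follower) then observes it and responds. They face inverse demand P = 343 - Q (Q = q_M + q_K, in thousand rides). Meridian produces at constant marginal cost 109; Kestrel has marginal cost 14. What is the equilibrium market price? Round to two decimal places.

143.75

The follower Kestrel best-responds to any q_M: π_K = (343 - Q)q_K - 14q_K.
Setting the follower's marginal profit to zero, 329 - q_M - 2q_K = 0, i.e. q_K = (329 - q_M)/2.
Meridian substitutes q_K(q_M) into its own profit: π_M = q_M(343 - q_M - (329 - q_M)/2) - 109q_M = (357/2 - (1/2)q_M)q_M - 109q_M.
Leader FOC: 139/2 - q_M = 0, so q_M = 139/2.
Then q_K = (329 - 139/2)/2 = 519/4.
Total output Q = 797/4, so price P = 343 - 797/4 = 575/4.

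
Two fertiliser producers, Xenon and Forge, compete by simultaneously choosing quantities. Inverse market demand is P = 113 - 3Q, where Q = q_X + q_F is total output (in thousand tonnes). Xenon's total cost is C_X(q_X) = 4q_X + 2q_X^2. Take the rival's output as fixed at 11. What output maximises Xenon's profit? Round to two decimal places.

With the rival's output fixed at 11, Xenon's profit is π_X = (113 - 3·11 - 3q_X)q_X - (4q_X + 2q_X²) = (80 - 3q_X)q_X - (4q_X + 2q_X²).
∂π_X/∂q_X = 76 - 10q_X = 0, so q_X = 38/5.

7.60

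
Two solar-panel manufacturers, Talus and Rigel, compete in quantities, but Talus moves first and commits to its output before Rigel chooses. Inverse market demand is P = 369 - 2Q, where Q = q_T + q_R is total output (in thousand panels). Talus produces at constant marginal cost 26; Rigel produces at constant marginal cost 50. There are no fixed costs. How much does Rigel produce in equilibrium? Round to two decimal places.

The follower Rigel best-responds to any q_T: π_R = (369 - 2Q)q_R - 50q_R.
Setting the follower's marginal profit to zero, 319 - 2q_T - 4q_R = 0, i.e. q_R = (319 - 2q_T)/4.
The leader anticipates this reaction. Substituting into P = 369 - 2Q gives P = 419/2 - q_T, so π_T = (419/2 - q_T)q_T - 26q_T.
Maximising: ∂π_T/∂q_T = 367/2 - 2q_T = 0, giving q_T = 367/4.
Then q_R = (319 - 2·(367/4))/4 = 271/8.

33.88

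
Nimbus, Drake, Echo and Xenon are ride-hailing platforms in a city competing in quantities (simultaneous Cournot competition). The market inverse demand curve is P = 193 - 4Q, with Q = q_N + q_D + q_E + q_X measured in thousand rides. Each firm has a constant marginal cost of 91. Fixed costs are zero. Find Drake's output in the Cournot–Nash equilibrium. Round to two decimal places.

5.10

Each firm earns π_i = (193 - 4Q)q_i - 91q_i.
First-order condition (treating rivals' output as given): 102 - 8q_i - 4·Σ_{j≠i} q_j = 0.
By symmetry each firm produces the same amount; substituting Σ_{j≠i} q_j = 3q_i yields q_i = 102/20 = 51/10.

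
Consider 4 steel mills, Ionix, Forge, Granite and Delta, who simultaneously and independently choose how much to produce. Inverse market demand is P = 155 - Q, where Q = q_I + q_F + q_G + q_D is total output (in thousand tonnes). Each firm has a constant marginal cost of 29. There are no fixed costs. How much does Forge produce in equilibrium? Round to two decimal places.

Each firm earns π_i = (155 - Q)q_i - 29q_i.
First-order condition (treating rivals' output as given): 126 - 2q_i - Σ_{j≠i} q_j = 0.
With identical firms every q_j equals q_i, so Σ_{j≠i} q_j = 3q_i and 126 = 5q_i, giving q_i = 126/5.

25.20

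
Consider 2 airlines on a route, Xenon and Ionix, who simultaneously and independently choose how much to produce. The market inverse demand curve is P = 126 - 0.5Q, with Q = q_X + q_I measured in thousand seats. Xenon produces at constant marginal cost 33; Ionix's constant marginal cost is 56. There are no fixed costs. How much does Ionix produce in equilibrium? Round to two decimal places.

31.33

Xenon's profit: π_X = (126 - 0.5Q)q_X - (33q_X). Setting ∂π_X/∂q_X = 0: 93 - q_X - (1/2)(q_I) = 0.
Ionix's first-order condition: 70 - q_I - (1/2)(q_X) = 0.
So q_X = (93 - (1/2)q_I) and q_I = (70 - (1/2)q_X).
Solving the pair: q_X = 232/3, q_I = 94/3.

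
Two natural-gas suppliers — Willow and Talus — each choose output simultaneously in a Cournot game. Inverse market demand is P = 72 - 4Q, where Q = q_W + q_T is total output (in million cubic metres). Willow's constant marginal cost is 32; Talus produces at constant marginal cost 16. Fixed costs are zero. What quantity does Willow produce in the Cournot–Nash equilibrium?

2

Willow's profit: π_W = (72 - 4Q)q_W - (32q_W). Setting ∂π_W/∂q_W = 0: 40 - 8q_W - 4(q_T) = 0.
Talus's profit: π_T = (72 - 4Q)q_T - (16q_T). Setting ∂π_T/∂q_T = 0: 56 - 8q_T - 4(q_W) = 0.
Rearranging gives the reaction functions q_W = (40 - 4q_T)/8 and q_T = (56 - 4q_W)/8.
Substituting one into the other gives q_W = 2 and q_T = 6.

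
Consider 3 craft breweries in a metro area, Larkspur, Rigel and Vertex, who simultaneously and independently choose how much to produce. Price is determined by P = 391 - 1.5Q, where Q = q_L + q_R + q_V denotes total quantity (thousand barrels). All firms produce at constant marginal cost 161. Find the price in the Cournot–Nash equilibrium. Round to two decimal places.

218.50

Each firm earns π_i = (391 - 1.5Q)q_i - 161q_i.
Setting ∂π_i/∂q_i = 0 with rivals' quantities fixed: 230 - 3q_i - (3/2)·Σ_{j≠i} q_j = 0.
With identical firms every q_j equals q_i, so Σ_{j≠i} q_j = 2q_i and 230 = 6q_i, giving q_i = 115/3.
Total output Q = 115, so price P = 391 - (3/2)·115 = 437/2.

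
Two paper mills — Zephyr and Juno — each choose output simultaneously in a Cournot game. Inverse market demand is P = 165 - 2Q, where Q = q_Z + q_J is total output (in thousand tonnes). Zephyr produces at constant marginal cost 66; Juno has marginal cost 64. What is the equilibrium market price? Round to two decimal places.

98.33

Zephyr's profit: π_Z = (165 - 2Q)q_Z - (66q_Z). Setting ∂π_Z/∂q_Z = 0: 99 - 4q_Z - 2(q_J) = 0.
Juno's first-order condition: 101 - 4q_J - 2(q_Z) = 0.
Best responses: q_Z = (99 - 2q_J)/4, q_J = (101 - 2q_Z)/4.
Solving the pair: q_Z = 97/6, q_J = 103/6.
Total output Q = 100/3, so price P = 165 - 2·(100/3) = 295/3.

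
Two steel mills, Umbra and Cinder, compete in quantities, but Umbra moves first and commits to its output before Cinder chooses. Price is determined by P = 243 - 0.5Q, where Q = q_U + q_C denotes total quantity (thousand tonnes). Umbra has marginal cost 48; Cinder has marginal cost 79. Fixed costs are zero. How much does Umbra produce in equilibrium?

The follower Cinder best-responds to any q_U: π_C = (243 - 0.5Q)q_C - 79q_C.
∂π_C/∂q_C = 164 - (1/2)q_U - q_C = 0 gives the reaction function q_C = (164 - (1/2)q_U).
Umbra substitutes q_C(q_U) into its own profit: π_U = q_U(243 - (1/2)q_U - (164 - (1/2)q_U)/2) - 48q_U = (161 - (1/4)q_U)q_U - 48q_U.
The leader's first-order condition 113 - (1/2)q_U = 0 yields q_U = 226.
Then q_C = (164 - (1/2)·226) = 51.

226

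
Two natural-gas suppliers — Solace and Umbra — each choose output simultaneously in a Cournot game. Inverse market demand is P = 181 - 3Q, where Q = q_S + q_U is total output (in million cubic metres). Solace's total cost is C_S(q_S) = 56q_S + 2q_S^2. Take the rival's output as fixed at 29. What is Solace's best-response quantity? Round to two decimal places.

3.80

With the rival's output fixed at 29, Solace's profit is π_S = (181 - 3·29 - 3q_S)q_S - (56q_S + 2q_S²) = (94 - 3q_S)q_S - (56q_S + 2q_S²).
∂π_S/∂q_S = 38 - 10q_S = 0, so q_S = 19/5.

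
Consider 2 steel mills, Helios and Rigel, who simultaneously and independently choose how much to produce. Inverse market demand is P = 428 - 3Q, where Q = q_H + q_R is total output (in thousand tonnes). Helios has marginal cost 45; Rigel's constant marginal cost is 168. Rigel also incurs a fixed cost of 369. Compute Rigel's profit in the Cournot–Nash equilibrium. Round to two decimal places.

326.15

Helios's profit: π_H = (428 - 3Q)q_H - (45q_H). Setting ∂π_H/∂q_H = 0: 383 - 6q_H - 3(q_R) = 0.
Rigel's profit: π_R = (428 - 3Q)q_R - (168q_R). Setting ∂π_R/∂q_R = 0: 260 - 6q_R - 3(q_H) = 0.
Rearranging gives the reaction functions q_H = (383 - 3q_R)/6 and q_R = (260 - 3q_H)/6.
Substituting one into the other gives q_H = 506/9 and q_R = 137/9.
Price P = 428 - 3·(643/9) = 641/3.
Rigel's profit: (641/3 - 168)·(137/9) - 369 = 326.1481.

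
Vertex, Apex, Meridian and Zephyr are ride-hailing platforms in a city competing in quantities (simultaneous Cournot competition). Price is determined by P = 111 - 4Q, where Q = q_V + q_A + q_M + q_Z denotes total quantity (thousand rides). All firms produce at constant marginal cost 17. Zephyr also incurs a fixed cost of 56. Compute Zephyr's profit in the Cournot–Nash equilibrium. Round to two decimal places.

32.36

A representative firm's profit is π_i = q_i(111 - 4Q) - 17q_i.
First-order condition (treating rivals' output as given): 94 - 8q_i - 4·Σ_{j≠i} q_j = 0.
By symmetry each firm produces the same amount; substituting Σ_{j≠i} q_j = 3q_i yields q_i = 94/20 = 47/10.
Price P = 111 - 4·(94/5) = 179/5.
Zephyr's profit: (179/5 - 17)·(47/10) - 56 = 809/25.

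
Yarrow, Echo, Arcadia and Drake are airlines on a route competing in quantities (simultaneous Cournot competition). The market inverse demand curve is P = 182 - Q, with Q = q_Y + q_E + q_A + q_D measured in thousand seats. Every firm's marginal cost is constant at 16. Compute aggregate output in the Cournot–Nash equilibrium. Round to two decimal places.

132.80

A representative firm's profit is π_i = q_i(182 - Q) - 16q_i.
Setting ∂π_i/∂q_i = 0 with rivals' quantities fixed: 166 - 2q_i - Σ_{j≠i} q_j = 0.
By symmetry each firm produces the same amount; substituting Σ_{j≠i} q_j = 3q_i yields q_i = 166/5.
Total output Q = 166/5 + 166/5 + 166/5 + 166/5 = 664/5.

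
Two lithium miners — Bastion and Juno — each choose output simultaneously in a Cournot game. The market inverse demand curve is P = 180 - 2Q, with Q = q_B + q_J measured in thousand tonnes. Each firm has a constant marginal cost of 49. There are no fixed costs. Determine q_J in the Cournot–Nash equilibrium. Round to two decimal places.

Each firm earns π_i = (180 - 2Q)q_i - 49q_i.
First-order condition (treating rivals' output as given): 131 - 4q_i - 2q_j = 0.
With identical firms every q_j equals q_i, so q_j = q_i and 131 = 6q_i, giving q_i = 131/6.

21.83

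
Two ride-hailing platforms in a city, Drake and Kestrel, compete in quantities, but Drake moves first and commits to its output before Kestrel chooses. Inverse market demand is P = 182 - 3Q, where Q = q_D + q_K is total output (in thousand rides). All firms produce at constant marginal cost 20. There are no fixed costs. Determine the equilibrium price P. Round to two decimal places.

60.50

The follower Kestrel best-responds to any q_D: π_K = (182 - 3Q)q_K - 20q_K.
∂π_K/∂q_K = 162 - 3q_D - 6q_K = 0 gives the reaction function q_K = (162 - 3q_D)/6.
The leader anticipates this reaction. Substituting into P = 182 - 3Q gives P = 101 - (3/2)q_D, so π_D = (101 - (3/2)q_D)q_D - 20q_D.
The leader's first-order condition 81 - 3q_D = 0 yields q_D = 27.
Then q_K = (162 - 3·27)/6 = 27/2.
Total output Q = 81/2, so price P = 182 - 3·(81/2) = 121/2.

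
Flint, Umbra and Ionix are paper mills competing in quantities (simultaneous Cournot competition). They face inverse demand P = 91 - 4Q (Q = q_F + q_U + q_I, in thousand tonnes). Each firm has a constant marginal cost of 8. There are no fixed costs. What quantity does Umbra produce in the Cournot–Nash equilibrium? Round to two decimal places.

A representative firm's profit is π_i = q_i(91 - 4Q) - 8q_i.
Setting ∂π_i/∂q_i = 0 with rivals' quantities fixed: 83 - 8q_i - 4·Σ_{j≠i} q_j = 0.
With identical firms every q_j equals q_i, so Σ_{j≠i} q_j = 2q_i and 83 = 16q_i, giving q_i = 83/16.

5.19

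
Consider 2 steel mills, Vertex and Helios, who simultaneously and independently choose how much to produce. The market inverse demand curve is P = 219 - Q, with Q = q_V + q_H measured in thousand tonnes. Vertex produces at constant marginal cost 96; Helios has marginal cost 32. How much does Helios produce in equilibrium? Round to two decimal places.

83.67

Vertex's profit: π_V = (219 - Q)q_V - (96q_V). Setting ∂π_V/∂q_V = 0: 123 - 2q_V - (q_H) = 0.
Helios's profit: π_H = (219 - Q)q_H - (32q_H). Setting ∂π_H/∂q_H = 0: 187 - 2q_H - (q_V) = 0.
Best responses: q_V = (123 - q_H)/2, q_H = (187 - q_V)/2.
Solving the pair: q_V = 59/3, q_H = 251/3.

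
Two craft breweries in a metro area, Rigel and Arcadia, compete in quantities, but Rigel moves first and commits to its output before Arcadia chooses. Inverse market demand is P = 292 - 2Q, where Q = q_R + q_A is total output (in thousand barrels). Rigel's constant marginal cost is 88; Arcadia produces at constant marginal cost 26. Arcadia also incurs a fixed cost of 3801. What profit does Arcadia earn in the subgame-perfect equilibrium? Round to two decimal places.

Solve by backward induction. Given q_R, the follower Arcadia maximises π_A = (292 - 2q_R - 2q_A)q_A - 26q_A.
Setting the follower's marginal profit to zero, 266 - 2q_R - 4q_A = 0, i.e. q_A = (266 - 2q_R)/4.
The leader anticipates this reaction. Substituting into P = 292 - 2Q gives P = 159 - q_R, so π_R = (159 - q_R)q_R - 88q_R.
Maximising: ∂π_R/∂q_R = 71 - 2q_R = 0, giving q_R = 71/2.
Then q_A = (266 - 2·(71/2))/4 = 195/4.
Price P = 292 - 2·(337/4) = 247/2.
Arcadia's profit: (247/2 - 26)·(195/4) - 3801 = 952.1250.

952.13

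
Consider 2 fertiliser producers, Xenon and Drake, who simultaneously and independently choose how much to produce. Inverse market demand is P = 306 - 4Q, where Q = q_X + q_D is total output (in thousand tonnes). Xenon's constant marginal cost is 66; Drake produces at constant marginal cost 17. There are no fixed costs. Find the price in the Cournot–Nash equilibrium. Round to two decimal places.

129.67

Xenon's profit: π_X = (306 - 4Q)q_X - (66q_X). Setting ∂π_X/∂q_X = 0: 240 - 8q_X - 4(q_D) = 0.
Drake's profit: π_D = (306 - 4Q)q_D - (17q_D). Setting ∂π_D/∂q_D = 0: 289 - 8q_D - 4(q_X) = 0.
Rearranging gives the reaction functions q_X = (240 - 4q_D)/8 and q_D = (289 - 4q_X)/8.
Solving the pair: q_X = 191/12, q_D = 169/6.
Total output Q = 529/12, so price P = 306 - 4·(529/12) = 389/3.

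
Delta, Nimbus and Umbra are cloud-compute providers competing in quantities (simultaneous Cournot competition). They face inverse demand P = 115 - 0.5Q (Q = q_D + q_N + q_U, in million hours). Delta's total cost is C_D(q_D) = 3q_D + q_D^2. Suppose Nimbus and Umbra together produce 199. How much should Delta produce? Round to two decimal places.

With rivals' combined output fixed at 199, Delta's profit is π_D = (115 - (1/2)·199 - (1/2)q_D)q_D - (3q_D + q_D²) = (31/2 - (1/2)q_D)q_D - (3q_D + q_D²).
∂π_D/∂q_D = 25/2 - 3q_D = 0, so q_D = 25/6.

4.17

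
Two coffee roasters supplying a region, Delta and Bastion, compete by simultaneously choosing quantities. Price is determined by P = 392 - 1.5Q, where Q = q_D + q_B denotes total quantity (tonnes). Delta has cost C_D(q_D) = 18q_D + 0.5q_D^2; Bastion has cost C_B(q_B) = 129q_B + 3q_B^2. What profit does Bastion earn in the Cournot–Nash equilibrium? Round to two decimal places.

952.42

Delta's profit: π_D = (392 - 1.5Q)q_D - (18q_D + (1/2)q_D²). Setting ∂π_D/∂q_D = 0: 374 - 4q_D - (3/2)(q_B) = 0.
Bastion's profit: π_B = (392 - 1.5Q)q_B - (129q_B + 3q_B²). Setting ∂π_B/∂q_B = 0: 263 - 9q_B - (3/2)(q_D) = 0.
Best responses: q_D = (374 - (3/2)q_B)/4, q_B = (263 - (3/2)q_D)/9.
Solving the pair: q_D = 88.0444, q_B = 1964/135.
Price P = 392 - (3/2)·102.5926 = 238.1111.
Bastion's profit: 238.1111·(1964/135) - 129·(1964/135) - 3(1964/135)² = 952.4188.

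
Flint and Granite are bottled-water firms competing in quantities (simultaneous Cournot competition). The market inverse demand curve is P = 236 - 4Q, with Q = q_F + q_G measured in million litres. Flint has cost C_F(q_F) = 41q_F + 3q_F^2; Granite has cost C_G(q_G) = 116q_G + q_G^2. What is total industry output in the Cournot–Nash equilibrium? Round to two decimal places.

19.11

Flint's profit: π_F = (236 - 4Q)q_F - (41q_F + 3q_F²). Setting ∂π_F/∂q_F = 0: 195 - 14q_F - 4(q_G) = 0.
Granite's profit: π_G = (236 - 4Q)q_G - (116q_G + q_G²). Setting ∂π_G/∂q_G = 0: 120 - 10q_G - 4(q_F) = 0.
So q_F = (195 - 4q_G)/14 and q_G = (120 - 4q_F)/10.
Solving the pair: q_F = 735/62, q_G = 225/31.
Total output Q = 735/62 + 225/31 = 1185/62.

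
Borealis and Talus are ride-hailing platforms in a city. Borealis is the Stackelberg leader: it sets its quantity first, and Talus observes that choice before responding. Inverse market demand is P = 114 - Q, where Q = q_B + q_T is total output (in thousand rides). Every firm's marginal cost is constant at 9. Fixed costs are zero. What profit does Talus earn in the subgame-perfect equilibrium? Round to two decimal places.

Solve by backward induction. Given q_B, the follower Talus maximises π_T = (114 - q_B - q_T)q_T - 9q_T.
Setting the follower's marginal profit to zero, 105 - q_B - 2q_T = 0, i.e. q_T = (105 - q_B)/2.
Borealis substitutes q_T(q_B) into its own profit: π_B = q_B(114 - q_B - (105 - q_B)/2) - 9q_B = (123/2 - (1/2)q_B)q_B - 9q_B.
The leader's first-order condition 105/2 - q_B = 0 yields q_B = 105/2.
Then q_T = (105 - 105/2)/2 = 105/4.
Price P = 114 - 315/4 = 141/4.
Talus's profit: (141/4 - 9)·(105/4) = 689.0625.

689.06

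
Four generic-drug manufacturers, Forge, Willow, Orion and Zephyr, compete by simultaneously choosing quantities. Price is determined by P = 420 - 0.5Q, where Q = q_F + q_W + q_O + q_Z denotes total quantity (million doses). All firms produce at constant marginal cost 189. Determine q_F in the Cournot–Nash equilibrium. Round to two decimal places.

92.40

Each firm earns π_i = (420 - 0.5Q)q_i - 189q_i.
Setting ∂π_i/∂q_i = 0 with rivals' quantities fixed: 231 - q_i - (1/2)·Σ_{j≠i} q_j = 0.
With identical firms every q_j equals q_i, so Σ_{j≠i} q_j = 3q_i and 231 = (5/2)q_i, giving q_i = 462/5.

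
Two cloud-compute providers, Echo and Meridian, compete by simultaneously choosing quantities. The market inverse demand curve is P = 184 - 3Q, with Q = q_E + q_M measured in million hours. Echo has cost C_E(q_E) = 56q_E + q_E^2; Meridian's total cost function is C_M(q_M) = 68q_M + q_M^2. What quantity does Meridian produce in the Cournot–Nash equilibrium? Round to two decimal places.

9.89

Echo's profit: π_E = (184 - 3Q)q_E - (56q_E + q_E²). Setting ∂π_E/∂q_E = 0: 128 - 8q_E - 3(q_M) = 0.
Meridian's profit: π_M = (184 - 3Q)q_M - (68q_M + q_M²). Setting ∂π_M/∂q_M = 0: 116 - 8q_M - 3(q_E) = 0.
Best responses: q_E = (128 - 3q_M)/8, q_M = (116 - 3q_E)/8.
Solving the pair: q_E = 676/55, q_M = 544/55.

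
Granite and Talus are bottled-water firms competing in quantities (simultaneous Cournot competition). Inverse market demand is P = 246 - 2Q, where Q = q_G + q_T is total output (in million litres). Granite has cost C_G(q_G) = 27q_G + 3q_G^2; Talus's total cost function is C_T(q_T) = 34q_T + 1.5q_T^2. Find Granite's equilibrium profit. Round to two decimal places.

Granite's profit: π_G = (246 - 2Q)q_G - (27q_G + 3q_G²). Setting ∂π_G/∂q_G = 0: 219 - 10q_G - 2(q_T) = 0.
Talus's profit: π_T = (246 - 2Q)q_T - (34q_T + (3/2)q_T²). Setting ∂π_T/∂q_T = 0: 212 - 7q_T - 2(q_G) = 0.
So q_G = (219 - 2q_T)/10 and q_T = (212 - 2q_G)/7.
Solving the pair: q_G = 1109/66, q_T = 841/33.
Price P = 246 - 2·42.2879 = 161.4242.
Granite's profit: 161.4242·(1109/66) - 27·(1109/66) - 3(1109/66)² = 1411.7091.

1411.71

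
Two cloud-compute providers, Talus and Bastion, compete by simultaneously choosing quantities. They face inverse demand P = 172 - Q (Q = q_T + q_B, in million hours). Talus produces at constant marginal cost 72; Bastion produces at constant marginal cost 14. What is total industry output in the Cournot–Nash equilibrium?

86

Talus's profit: π_T = (172 - Q)q_T - (72q_T). Setting ∂π_T/∂q_T = 0: 100 - 2q_T - (q_B) = 0.
Bastion's profit: π_B = (172 - Q)q_B - (14q_B). Setting ∂π_B/∂q_B = 0: 158 - 2q_B - (q_T) = 0.
Best responses: q_T = (100 - q_B)/2, q_B = (158 - q_T)/2.
Substituting one into the other gives q_T = 14 and q_B = 72.
Total output Q = 14 + 72 = 86.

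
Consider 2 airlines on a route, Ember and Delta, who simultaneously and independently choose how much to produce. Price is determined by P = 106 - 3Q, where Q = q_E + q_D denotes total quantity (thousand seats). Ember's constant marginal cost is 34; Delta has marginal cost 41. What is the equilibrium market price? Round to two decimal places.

60.33

Ember's profit: π_E = (106 - 3Q)q_E - (34q_E). Setting ∂π_E/∂q_E = 0: 72 - 6q_E - 3(q_D) = 0.
Delta's profit: π_D = (106 - 3Q)q_D - (41q_D). Setting ∂π_D/∂q_D = 0: 65 - 6q_D - 3(q_E) = 0.
Rearranging gives the reaction functions q_E = (72 - 3q_D)/6 and q_D = (65 - 3q_E)/6.
Substituting one into the other gives q_E = 79/9 and q_D = 58/9.
Total output Q = 137/9, so price P = 106 - 3·(137/9) = 181/3.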